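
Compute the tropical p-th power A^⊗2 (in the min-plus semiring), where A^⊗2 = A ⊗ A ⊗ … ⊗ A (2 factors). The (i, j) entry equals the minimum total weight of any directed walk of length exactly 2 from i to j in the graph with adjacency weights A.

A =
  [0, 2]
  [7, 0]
A^⊗2 =
  [0, 2]
  [7, 0]

Each entry (A^⊗2)_ij equals the minimum over all length-2 walks i = v_0 → v_1 → … → v_2 = j of Σ_t A[v_t][v_{t+1}]. For example, for (i, j) = (0, 1) we minimise over 2 possible intermediate vertex sequences; the minimum is 2, attained along the walk 0 → 0 → 1.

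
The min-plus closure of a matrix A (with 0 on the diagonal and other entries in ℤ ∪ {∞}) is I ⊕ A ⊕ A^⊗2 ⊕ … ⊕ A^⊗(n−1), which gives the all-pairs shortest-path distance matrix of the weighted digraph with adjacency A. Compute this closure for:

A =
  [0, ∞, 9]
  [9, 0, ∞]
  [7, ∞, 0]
Closure =
  [0, ∞, 9]
  [9, 0, 18]
  [7, ∞, 0]

This is the Floyd-Warshall all-pairs shortest-path computation. For each intermediate vertex k = 0, 1, …, 2, update dist[i][j] ← min(dist[i][j], dist[i][k] + dist[k][j]). The final matrix gives, for each (i, j), the minimum total weight of any directed path from i to j (possibly empty when i = j).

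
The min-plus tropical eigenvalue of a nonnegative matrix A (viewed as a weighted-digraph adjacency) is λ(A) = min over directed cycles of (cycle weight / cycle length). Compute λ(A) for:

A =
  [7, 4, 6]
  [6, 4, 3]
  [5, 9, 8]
λ(A) = 4

Enumerate directed cycles and compute their means (weight / length). Sample:
  cycle 0 → 0: weight = 7, length = 1, mean = 7/1 ≈ 7.000
  cycle 1 → 1: weight = 4, length = 1, mean = 4/1 ≈ 4.000
  cycle 2 → 2: weight = 8, length = 1, mean = 8/1 ≈ 8.000
  cycle 0 → 1 → 0: weight = 10, length = 2, mean = 10/2 ≈ 5.000
  cycle 0 → 2 → 0: weight = 11, length = 2, mean = 11/2 ≈ 5.500
  cycle 1 → 0 → 1: weight = 10, length = 2, mean = 10/2 ≈ 5.000
Minimum mean = 4.000, attained e.g. along the cycle 1 → 1 with weight 4 and length 1. So λ(A) = 4/1 = 4.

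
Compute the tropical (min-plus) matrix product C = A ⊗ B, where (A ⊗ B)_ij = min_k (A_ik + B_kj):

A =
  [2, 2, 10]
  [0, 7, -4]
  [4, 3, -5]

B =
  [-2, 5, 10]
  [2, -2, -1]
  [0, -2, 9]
A ⊗ B =
  [0, 0, 1]
  [-4, -6, 5]
  [-5, -7, 2]

Apply the min-plus product entry-by-entry:
  C[0][0] = min over k of (A[0][0] + B[0][0] = 2 + -2 = 0, A[0][1] + B[1][0] = 2 + 2 = 4, A[0][2] + B[2][0] = 10 + 0 = 10) = 0 (attained at k = 0)
  C[0][1] = min over k of (A[0][0] + B[0][1] = 2 + 5 = 7, A[0][1] + B[1][1] = 2 + -2 = 0, A[0][2] + B[2][1] = 10 + -2 = 8) = 0 (attained at k = 1)
  C[0][2] = min over k of (A[0][0] + B[0][2] = 2 + 10 = 12, A[0][1] + B[1][2] = 2 + -1 = 1, A[0][2] + B[2][2] = 10 + 9 = 19) = 1 (attained at k = 1)
  C[1][0] = min over k of (A[1][0] + B[0][0] = 0 + -2 = -2, A[1][1] + B[1][0] = 7 + 2 = 9, A[1][2] + B[2][0] = -4 + 0 = -4) = -4 (attained at k = 2)
  C[1][1] = min over k of (A[1][0] + B[0][1] = 0 + 5 = 5, A[1][1] + B[1][1] = 7 + -2 = 5, A[1][2] + B[2][1] = -4 + -2 = -6) = -6 (attained at k = 2)
  C[1][2] = min over k of (A[1][0] + B[0][2] = 0 + 10 = 10, A[1][1] + B[1][2] = 7 + -1 = 6, A[1][2] + B[2][2] = -4 + 9 = 5) = 5 (attained at k = 2)
  C[2][0] = min over k of (A[2][0] + B[0][0] = 4 + -2 = 2, A[2][1] + B[1][0] = 3 + 2 = 5, A[2][2] + B[2][0] = -5 + 0 = -5) = -5 (attained at k = 2)
  C[2][1] = min over k of (A[2][0] + B[0][1] = 4 + 5 = 9, A[2][1] + B[1][1] = 3 + -2 = 1, A[2][2] + B[2][1] = -5 + -2 = -7) = -7 (attained at k = 2)
  C[2][2] = min over k of (A[2][0] + B[0][2] = 4 + 10 = 14, A[2][1] + B[1][2] = 3 + -1 = 2, A[2][2] + B[2][2] = -5 + 9 = 4) = 2 (attained at k = 1)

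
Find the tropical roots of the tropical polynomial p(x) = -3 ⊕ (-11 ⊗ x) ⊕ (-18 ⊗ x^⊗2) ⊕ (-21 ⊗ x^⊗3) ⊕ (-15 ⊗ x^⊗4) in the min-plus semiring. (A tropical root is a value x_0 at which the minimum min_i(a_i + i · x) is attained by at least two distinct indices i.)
Roots: {-6, 3, 7, 8}

Each tropical root is a break point of the lower envelope of the lines y = a_i + i · x (there are 5 lines, with slopes 0, 1, ..., 4). Only the lines that attain the minimum somewhere contribute to roots; other lines are dominated. Here the surviving (envelope) indices are i = 4, i = 3, i = 2, i = 1, i = 0.
Intersections between consecutive envelope lines give the roots: for adjacent envelope indices i < j the intersection is x = (a_i − a_j) / (j − i). Reading off the sorted break points: {-6, 3, 7, 8}.
Verification: at each break x_0, at least two indices attain the minimum of min_i(a_i + i · x_0).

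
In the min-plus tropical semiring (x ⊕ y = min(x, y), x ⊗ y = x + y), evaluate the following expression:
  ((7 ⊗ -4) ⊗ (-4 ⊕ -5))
((7 ⊗ -4) ⊗ (-4 ⊕ -5)) = -2

Expand innermost to outermost. Recall ⊕ takes the minimum of its arguments and ⊗ takes their sum. Working out the expression ((7 ⊗ -4) ⊗ (-4 ⊕ -5)) gives -2.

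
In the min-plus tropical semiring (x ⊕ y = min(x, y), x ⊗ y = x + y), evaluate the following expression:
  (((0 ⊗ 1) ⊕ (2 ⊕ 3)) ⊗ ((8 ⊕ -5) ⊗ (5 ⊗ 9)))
(((0 ⊗ 1) ⊕ (2 ⊕ 3)) ⊗ ((8 ⊕ -5) ⊗ (5 ⊗ 9))) = 10

Expand innermost to outermost. Recall ⊕ takes the minimum of its arguments and ⊗ takes their sum. Working out the expression (((0 ⊗ 1) ⊕ (2 ⊕ 3)) ⊗ ((8 ⊕ -5) ⊗ (5 ⊗ 9))) gives 10.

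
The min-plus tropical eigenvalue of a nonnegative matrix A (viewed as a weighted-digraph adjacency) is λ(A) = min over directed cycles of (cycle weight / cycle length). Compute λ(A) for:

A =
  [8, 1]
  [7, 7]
λ(A) = 4

Enumerate directed cycles and compute their means (weight / length). Sample:
  cycle 0 → 0: weight = 8, length = 1, mean = 8/1 ≈ 8.000
  cycle 1 → 1: weight = 7, length = 1, mean = 7/1 ≈ 7.000
  cycle 0 → 1 → 0: weight = 8, length = 2, mean = 8/2 ≈ 4.000
  cycle 1 → 0 → 1: weight = 8, length = 2, mean = 8/2 ≈ 4.000
Minimum mean = 4.000, attained e.g. along the cycle 0 → 1 → 0 with weight 8 and length 2. So λ(A) = 8/2 = 4.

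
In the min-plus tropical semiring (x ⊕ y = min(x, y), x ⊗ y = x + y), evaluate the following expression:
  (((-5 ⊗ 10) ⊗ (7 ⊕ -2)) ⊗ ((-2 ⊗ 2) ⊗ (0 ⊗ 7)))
(((-5 ⊗ 10) ⊗ (7 ⊕ -2)) ⊗ ((-2 ⊗ 2) ⊗ (0 ⊗ 7))) = 10

Expand innermost to outermost. Recall ⊕ takes the minimum of its arguments and ⊗ takes their sum. Working out the expression (((-5 ⊗ 10) ⊗ (7 ⊕ -2)) ⊗ ((-2 ⊗ 2) ⊗ (0 ⊗ 7))) gives 10.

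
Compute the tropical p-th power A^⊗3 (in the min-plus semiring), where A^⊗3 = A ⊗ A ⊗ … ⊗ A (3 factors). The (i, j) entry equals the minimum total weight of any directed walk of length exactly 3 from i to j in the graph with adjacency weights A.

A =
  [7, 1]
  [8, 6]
A^⊗3 =
  [15, 10]
  [17, 15]

Each entry (A^⊗3)_ij equals the minimum over all length-3 walks i = v_0 → v_1 → … → v_3 = j of Σ_t A[v_t][v_{t+1}]. For example, for (i, j) = (0, 1) we minimise over 4 possible intermediate vertex sequences; the minimum is 10, attained along the walk 0 → 1 → 0 → 1.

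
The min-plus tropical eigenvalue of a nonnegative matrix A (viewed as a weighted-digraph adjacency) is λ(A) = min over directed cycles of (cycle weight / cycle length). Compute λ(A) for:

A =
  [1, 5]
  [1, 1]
λ(A) = 1

Enumerate directed cycles and compute their means (weight / length). Sample:
  cycle 0 → 0: weight = 1, length = 1, mean = 1/1 ≈ 1.000
  cycle 1 → 1: weight = 1, length = 1, mean = 1/1 ≈ 1.000
  cycle 0 → 1 → 0: weight = 6, length = 2, mean = 6/2 ≈ 3.000
  cycle 1 → 0 → 1: weight = 6, length = 2, mean = 6/2 ≈ 3.000
Minimum mean = 1.000, attained e.g. along the cycle 0 → 0 with weight 1 and length 1. So λ(A) = 1/1 = 1.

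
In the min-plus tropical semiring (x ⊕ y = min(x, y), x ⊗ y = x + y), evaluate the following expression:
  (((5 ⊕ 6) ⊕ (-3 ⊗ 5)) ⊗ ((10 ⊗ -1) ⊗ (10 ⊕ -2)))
(((5 ⊕ 6) ⊕ (-3 ⊗ 5)) ⊗ ((10 ⊗ -1) ⊗ (10 ⊕ -2))) = 9

Expand innermost to outermost. Recall ⊕ takes the minimum of its arguments and ⊗ takes their sum. Working out the expression (((5 ⊕ 6) ⊕ (-3 ⊗ 5)) ⊗ ((10 ⊗ -1) ⊗ (10 ⊕ -2))) gives 9.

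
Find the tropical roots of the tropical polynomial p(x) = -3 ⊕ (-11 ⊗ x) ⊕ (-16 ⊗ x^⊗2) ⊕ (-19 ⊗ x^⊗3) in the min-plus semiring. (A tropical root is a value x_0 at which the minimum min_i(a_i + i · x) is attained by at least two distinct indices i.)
Roots: {3, 5, 8}

Each tropical root is a break point of the lower envelope of the lines y = a_i + i · x (there are 4 lines, with slopes 0, 1, ..., 3). Only the lines that attain the minimum somewhere contribute to roots; other lines are dominated. Here the surviving (envelope) indices are i = 3, i = 2, i = 1, i = 0.
Intersections between consecutive envelope lines give the roots: for adjacent envelope indices i < j the intersection is x = (a_i − a_j) / (j − i). Reading off the sorted break points: {3, 5, 8}.
Verification: at each break x_0, at least two indices attain the minimum of min_i(a_i + i · x_0).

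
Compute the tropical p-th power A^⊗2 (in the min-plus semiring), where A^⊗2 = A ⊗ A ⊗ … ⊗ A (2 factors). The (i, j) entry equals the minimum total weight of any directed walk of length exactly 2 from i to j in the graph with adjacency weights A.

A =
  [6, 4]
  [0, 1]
A^⊗2 =
  [4, 5]
  [1, 2]

Each entry (A^⊗2)_ij equals the minimum over all length-2 walks i = v_0 → v_1 → … → v_2 = j of Σ_t A[v_t][v_{t+1}]. For example, for (i, j) = (0, 1) we minimise over 2 possible intermediate vertex sequences; the minimum is 5, attained along the walk 0 → 1 → 1.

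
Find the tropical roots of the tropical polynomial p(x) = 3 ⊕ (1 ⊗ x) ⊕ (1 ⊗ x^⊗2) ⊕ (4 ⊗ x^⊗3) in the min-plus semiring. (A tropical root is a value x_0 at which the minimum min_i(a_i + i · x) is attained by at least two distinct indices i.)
Roots: {-3, 0, 2}

Each tropical root is a break point of the lower envelope of the lines y = a_i + i · x (there are 4 lines, with slopes 0, 1, ..., 3). Only the lines that attain the minimum somewhere contribute to roots; other lines are dominated. Here the surviving (envelope) indices are i = 3, i = 2, i = 1, i = 0.
Intersections between consecutive envelope lines give the roots: for adjacent envelope indices i < j the intersection is x = (a_i − a_j) / (j − i). Reading off the sorted break points: {-3, 0, 2}.
Verification: at each break x_0, at least two indices attain the minimum of min_i(a_i + i · x_0).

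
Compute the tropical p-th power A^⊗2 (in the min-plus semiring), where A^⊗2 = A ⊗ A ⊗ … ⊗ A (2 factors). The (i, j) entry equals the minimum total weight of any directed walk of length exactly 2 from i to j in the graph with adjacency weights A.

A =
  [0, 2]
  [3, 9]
A^⊗2 =
  [0, 2]
  [3, 5]

Each entry (A^⊗2)_ij equals the minimum over all length-2 walks i = v_0 → v_1 → … → v_2 = j of Σ_t A[v_t][v_{t+1}]. For example, for (i, j) = (0, 1) we minimise over 2 possible intermediate vertex sequences; the minimum is 2, attained along the walk 0 → 0 → 1.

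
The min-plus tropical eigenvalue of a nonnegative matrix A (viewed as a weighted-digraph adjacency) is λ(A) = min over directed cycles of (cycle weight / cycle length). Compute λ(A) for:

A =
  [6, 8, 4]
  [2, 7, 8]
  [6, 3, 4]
λ(A) = 3

Enumerate directed cycles and compute their means (weight / length). Sample:
  cycle 0 → 0: weight = 6, length = 1, mean = 6/1 ≈ 6.000
  cycle 1 → 1: weight = 7, length = 1, mean = 7/1 ≈ 7.000
  cycle 2 → 2: weight = 4, length = 1, mean = 4/1 ≈ 4.000
  cycle 0 → 1 → 0: weight = 10, length = 2, mean = 10/2 ≈ 5.000
  cycle 0 → 2 → 0: weight = 10, length = 2, mean = 10/2 ≈ 5.000
  cycle 1 → 0 → 1: weight = 10, length = 2, mean = 10/2 ≈ 5.000
Minimum mean = 3.000, attained e.g. along the cycle 0 → 2 → 1 → 0 with weight 9 and length 3. So λ(A) = 9/3 = 3.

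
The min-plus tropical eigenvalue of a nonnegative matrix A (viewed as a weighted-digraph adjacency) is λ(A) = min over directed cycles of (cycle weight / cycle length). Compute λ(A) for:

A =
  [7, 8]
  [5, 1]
λ(A) = 1

Enumerate directed cycles and compute their means (weight / length). Sample:
  cycle 0 → 0: weight = 7, length = 1, mean = 7/1 ≈ 7.000
  cycle 1 → 1: weight = 1, length = 1, mean = 1/1 ≈ 1.000
  cycle 0 → 1 → 0: weight = 13, length = 2, mean = 13/2 ≈ 6.500
  cycle 1 → 0 → 1: weight = 13, length = 2, mean = 13/2 ≈ 6.500
Minimum mean = 1.000, attained e.g. along the cycle 1 → 1 with weight 1 and length 1. So λ(A) = 1/1 = 1.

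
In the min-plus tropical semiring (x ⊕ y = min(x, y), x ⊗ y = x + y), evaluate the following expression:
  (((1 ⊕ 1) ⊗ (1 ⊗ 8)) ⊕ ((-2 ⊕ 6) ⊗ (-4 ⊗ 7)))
(((1 ⊕ 1) ⊗ (1 ⊗ 8)) ⊕ ((-2 ⊕ 6) ⊗ (-4 ⊗ 7))) = 1

Expand innermost to outermost. Recall ⊕ takes the minimum of its arguments and ⊗ takes their sum. Working out the expression (((1 ⊕ 1) ⊗ (1 ⊗ 8)) ⊕ ((-2 ⊕ 6) ⊗ (-4 ⊗ 7))) gives 1.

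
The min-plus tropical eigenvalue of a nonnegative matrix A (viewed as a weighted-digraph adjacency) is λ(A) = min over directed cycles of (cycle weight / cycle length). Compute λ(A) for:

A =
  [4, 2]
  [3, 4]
λ(A) = 5/2

Enumerate directed cycles and compute their means (weight / length). Sample:
  cycle 0 → 0: weight = 4, length = 1, mean = 4/1 ≈ 4.000
  cycle 1 → 1: weight = 4, length = 1, mean = 4/1 ≈ 4.000
  cycle 0 → 1 → 0: weight = 5, length = 2, mean = 5/2 ≈ 2.500
  cycle 1 → 0 → 1: weight = 5, length = 2, mean = 5/2 ≈ 2.500
Minimum mean = 2.500, attained e.g. along the cycle 0 → 1 → 0 with weight 5 and length 2. So λ(A) = 5/2 = 5/2.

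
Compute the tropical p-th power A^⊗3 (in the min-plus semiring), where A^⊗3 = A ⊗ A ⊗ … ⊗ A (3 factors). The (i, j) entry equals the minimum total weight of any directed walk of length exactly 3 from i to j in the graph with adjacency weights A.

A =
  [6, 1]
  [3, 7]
A^⊗3 =
  [10, 5]
  [7, 10]

Each entry (A^⊗3)_ij equals the minimum over all length-3 walks i = v_0 → v_1 → … → v_3 = j of Σ_t A[v_t][v_{t+1}]. For example, for (i, j) = (0, 1) we minimise over 4 possible intermediate vertex sequences; the minimum is 5, attained along the walk 0 → 1 → 0 → 1.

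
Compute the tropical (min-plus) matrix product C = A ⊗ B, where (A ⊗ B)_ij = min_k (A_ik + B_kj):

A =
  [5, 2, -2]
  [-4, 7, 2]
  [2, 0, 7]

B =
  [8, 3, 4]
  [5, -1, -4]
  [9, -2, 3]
A ⊗ B =
  [7, -4, -2]
  [4, -1, 0]
  [5, -1, -4]

Apply the min-plus product entry-by-entry:
  C[0][0] = min over k of (A[0][0] + B[0][0] = 5 + 8 = 13, A[0][1] + B[1][0] = 2 + 5 = 7, A[0][2] + B[2][0] = -2 + 9 = 7) = 7 (attained at k = 1)
  C[0][1] = min over k of (A[0][0] + B[0][1] = 5 + 3 = 8, A[0][1] + B[1][1] = 2 + -1 = 1, A[0][2] + B[2][1] = -2 + -2 = -4) = -4 (attained at k = 2)
  C[0][2] = min over k of (A[0][0] + B[0][2] = 5 + 4 = 9, A[0][1] + B[1][2] = 2 + -4 = -2, A[0][2] + B[2][2] = -2 + 3 = 1) = -2 (attained at k = 1)
  C[1][0] = min over k of (A[1][0] + B[0][0] = -4 + 8 = 4, A[1][1] + B[1][0] = 7 + 5 = 12, A[1][2] + B[2][0] = 2 + 9 = 11) = 4 (attained at k = 0)
  C[1][1] = min over k of (A[1][0] + B[0][1] = -4 + 3 = -1, A[1][1] + B[1][1] = 7 + -1 = 6, A[1][2] + B[2][1] = 2 + -2 = 0) = -1 (attained at k = 0)
  C[1][2] = min over k of (A[1][0] + B[0][2] = -4 + 4 = 0, A[1][1] + B[1][2] = 7 + -4 = 3, A[1][2] + B[2][2] = 2 + 3 = 5) = 0 (attained at k = 0)
  C[2][0] = min over k of (A[2][0] + B[0][0] = 2 + 8 = 10, A[2][1] + B[1][0] = 0 + 5 = 5, A[2][2] + B[2][0] = 7 + 9 = 16) = 5 (attained at k = 1)
  C[2][1] = min over k of (A[2][0] + B[0][1] = 2 + 3 = 5, A[2][1] + B[1][1] = 0 + -1 = -1, A[2][2] + B[2][1] = 7 + -2 = 5) = -1 (attained at k = 1)
  C[2][2] = min over k of (A[2][0] + B[0][2] = 2 + 4 = 6, A[2][1] + B[1][2] = 0 + -4 = -4, A[2][2] + B[2][2] = 7 + 3 = 10) = -4 (attained at k = 1)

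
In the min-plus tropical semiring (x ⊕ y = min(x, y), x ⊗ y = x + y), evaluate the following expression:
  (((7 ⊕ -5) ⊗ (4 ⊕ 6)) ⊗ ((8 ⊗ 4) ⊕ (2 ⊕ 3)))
(((7 ⊕ -5) ⊗ (4 ⊕ 6)) ⊗ ((8 ⊗ 4) ⊕ (2 ⊕ 3))) = 1

Expand innermost to outermost. Recall ⊕ takes the minimum of its arguments and ⊗ takes their sum. Working out the expression (((7 ⊕ -5) ⊗ (4 ⊕ 6)) ⊗ ((8 ⊗ 4) ⊕ (2 ⊕ 3))) gives 1.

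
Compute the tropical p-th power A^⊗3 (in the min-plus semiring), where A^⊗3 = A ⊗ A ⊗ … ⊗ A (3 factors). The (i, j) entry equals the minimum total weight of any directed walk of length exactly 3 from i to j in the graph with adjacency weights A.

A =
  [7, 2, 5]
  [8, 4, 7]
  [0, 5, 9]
A^⊗3 =
  [9, 7, 10]
  [11, 9, 12]
  [5, 6, 9]

Each entry (A^⊗3)_ij equals the minimum over all length-3 walks i = v_0 → v_1 → … → v_3 = j of Σ_t A[v_t][v_{t+1}]. For example, for (i, j) = (0, 2) we minimise over 9 possible intermediate vertex sequences; the minimum is 10, attained along the walk 0 → 2 → 0 → 2.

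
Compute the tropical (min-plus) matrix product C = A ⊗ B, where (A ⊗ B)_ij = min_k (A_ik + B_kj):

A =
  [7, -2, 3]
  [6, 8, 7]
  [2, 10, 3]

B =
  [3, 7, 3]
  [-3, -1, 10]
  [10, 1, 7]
A ⊗ B =
  [-5, -3, 8]
  [5, 7, 9]
  [5, 4, 5]

Apply the min-plus product entry-by-entry:
  C[0][0] = min over k of (A[0][0] + B[0][0] = 7 + 3 = 10, A[0][1] + B[1][0] = -2 + -3 = -5, A[0][2] + B[2][0] = 3 + 10 = 13) = -5 (attained at k = 1)
  C[0][1] = min over k of (A[0][0] + B[0][1] = 7 + 7 = 14, A[0][1] + B[1][1] = -2 + -1 = -3, A[0][2] + B[2][1] = 3 + 1 = 4) = -3 (attained at k = 1)
  C[0][2] = min over k of (A[0][0] + B[0][2] = 7 + 3 = 10, A[0][1] + B[1][2] = -2 + 10 = 8, A[0][2] + B[2][2] = 3 + 7 = 10) = 8 (attained at k = 1)
  C[1][0] = min over k of (A[1][0] + B[0][0] = 6 + 3 = 9, A[1][1] + B[1][0] = 8 + -3 = 5, A[1][2] + B[2][0] = 7 + 10 = 17) = 5 (attained at k = 1)
  C[1][1] = min over k of (A[1][0] + B[0][1] = 6 + 7 = 13, A[1][1] + B[1][1] = 8 + -1 = 7, A[1][2] + B[2][1] = 7 + 1 = 8) = 7 (attained at k = 1)
  C[1][2] = min over k of (A[1][0] + B[0][2] = 6 + 3 = 9, A[1][1] + B[1][2] = 8 + 10 = 18, A[1][2] + B[2][2] = 7 + 7 = 14) = 9 (attained at k = 0)
  C[2][0] = min over k of (A[2][0] + B[0][0] = 2 + 3 = 5, A[2][1] + B[1][0] = 10 + -3 = 7, A[2][2] + B[2][0] = 3 + 10 = 13) = 5 (attained at k = 0)
  C[2][1] = min over k of (A[2][0] + B[0][1] = 2 + 7 = 9, A[2][1] + B[1][1] = 10 + -1 = 9, A[2][2] + B[2][1] = 3 + 1 = 4) = 4 (attained at k = 2)
  C[2][2] = min over k of (A[2][0] + B[0][2] = 2 + 3 = 5, A[2][1] + B[1][2] = 10 + 10 = 20, A[2][2] + B[2][2] = 3 + 7 = 10) = 5 (attained at k = 0)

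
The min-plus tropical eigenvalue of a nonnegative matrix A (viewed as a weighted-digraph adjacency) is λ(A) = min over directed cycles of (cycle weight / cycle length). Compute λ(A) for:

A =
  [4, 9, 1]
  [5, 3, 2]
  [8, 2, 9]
λ(A) = 2

Enumerate directed cycles and compute their means (weight / length). Sample:
  cycle 0 → 0: weight = 4, length = 1, mean = 4/1 ≈ 4.000
  cycle 1 → 1: weight = 3, length = 1, mean = 3/1 ≈ 3.000
  cycle 2 → 2: weight = 9, length = 1, mean = 9/1 ≈ 9.000
  cycle 0 → 1 → 0: weight = 14, length = 2, mean = 14/2 ≈ 7.000
  cycle 0 → 2 → 0: weight = 9, length = 2, mean = 9/2 ≈ 4.500
  cycle 1 → 0 → 1: weight = 14, length = 2, mean = 14/2 ≈ 7.000
Minimum mean = 2.000, attained e.g. along the cycle 1 → 2 → 1 with weight 4 and length 2. So λ(A) = 4/2 = 2.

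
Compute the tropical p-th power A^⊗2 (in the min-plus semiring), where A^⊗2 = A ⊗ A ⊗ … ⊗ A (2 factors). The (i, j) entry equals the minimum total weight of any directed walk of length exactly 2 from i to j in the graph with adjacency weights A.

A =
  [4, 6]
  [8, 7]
A^⊗2 =
  [8, 10]
  [12, 14]

Each entry (A^⊗2)_ij equals the minimum over all length-2 walks i = v_0 → v_1 → … → v_2 = j of Σ_t A[v_t][v_{t+1}]. For example, for (i, j) = (0, 1) we minimise over 2 possible intermediate vertex sequences; the minimum is 10, attained along the walk 0 → 0 → 1.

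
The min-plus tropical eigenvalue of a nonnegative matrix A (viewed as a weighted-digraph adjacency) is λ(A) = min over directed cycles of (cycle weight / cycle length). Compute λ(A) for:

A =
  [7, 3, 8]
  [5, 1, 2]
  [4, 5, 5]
λ(A) = 1

Enumerate directed cycles and compute their means (weight / length). Sample:
  cycle 0 → 0: weight = 7, length = 1, mean = 7/1 ≈ 7.000
  cycle 1 → 1: weight = 1, length = 1, mean = 1/1 ≈ 1.000
  cycle 2 → 2: weight = 5, length = 1, mean = 5/1 ≈ 5.000
  cycle 0 → 1 → 0: weight = 8, length = 2, mean = 8/2 ≈ 4.000
  cycle 0 → 2 → 0: weight = 12, length = 2, mean = 12/2 ≈ 6.000
  cycle 1 → 0 → 1: weight = 8, length = 2, mean = 8/2 ≈ 4.000
Minimum mean = 1.000, attained e.g. along the cycle 1 → 1 with weight 1 and length 1. So λ(A) = 1/1 = 1.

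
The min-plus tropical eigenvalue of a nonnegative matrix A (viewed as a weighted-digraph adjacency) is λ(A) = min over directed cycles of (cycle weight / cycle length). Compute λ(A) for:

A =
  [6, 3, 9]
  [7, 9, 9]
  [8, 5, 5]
λ(A) = 5

Enumerate directed cycles and compute their means (weight / length). Sample:
  cycle 0 → 0: weight = 6, length = 1, mean = 6/1 ≈ 6.000
  cycle 1 → 1: weight = 9, length = 1, mean = 9/1 ≈ 9.000
  cycle 2 → 2: weight = 5, length = 1, mean = 5/1 ≈ 5.000
  cycle 0 → 1 → 0: weight = 10, length = 2, mean = 10/2 ≈ 5.000
  cycle 0 → 2 → 0: weight = 17, length = 2, mean = 17/2 ≈ 8.500
  cycle 1 → 0 → 1: weight = 10, length = 2, mean = 10/2 ≈ 5.000
Minimum mean = 5.000, attained e.g. along the cycle 2 → 2 with weight 5 and length 1. So λ(A) = 5/1 = 5.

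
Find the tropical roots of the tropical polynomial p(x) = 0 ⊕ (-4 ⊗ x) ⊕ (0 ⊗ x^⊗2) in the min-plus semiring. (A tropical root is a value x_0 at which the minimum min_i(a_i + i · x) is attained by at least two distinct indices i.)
Roots: {-4, 4}

Each tropical root is a break point of the lower envelope of the lines y = a_i + i · x (there are 3 lines, with slopes 0, 1, ..., 2). Only the lines that attain the minimum somewhere contribute to roots; other lines are dominated. Here the surviving (envelope) indices are i = 2, i = 1, i = 0.
Intersections between consecutive envelope lines give the roots: for adjacent envelope indices i < j the intersection is x = (a_i − a_j) / (j − i). Reading off the sorted break points: {-4, 4}.
Verification: at each break x_0, at least two indices attain the minimum of min_i(a_i + i · x_0).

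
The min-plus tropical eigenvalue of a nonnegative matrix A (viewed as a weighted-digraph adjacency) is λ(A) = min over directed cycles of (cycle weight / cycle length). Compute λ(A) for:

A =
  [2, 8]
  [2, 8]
λ(A) = 2

Enumerate directed cycles and compute their means (weight / length). Sample:
  cycle 0 → 0: weight = 2, length = 1, mean = 2/1 ≈ 2.000
  cycle 1 → 1: weight = 8, length = 1, mean = 8/1 ≈ 8.000
  cycle 0 → 1 → 0: weight = 10, length = 2, mean = 10/2 ≈ 5.000
  cycle 1 → 0 → 1: weight = 10, length = 2, mean = 10/2 ≈ 5.000
Minimum mean = 2.000, attained e.g. along the cycle 0 → 0 with weight 2 and length 1. So λ(A) = 2/1 = 2.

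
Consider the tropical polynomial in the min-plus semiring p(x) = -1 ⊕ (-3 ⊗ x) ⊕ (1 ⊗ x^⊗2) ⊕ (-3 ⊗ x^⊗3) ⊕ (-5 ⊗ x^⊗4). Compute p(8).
p(8) = -1

A tropical monomial a ⊗ x^⊗i evaluates to a + i · x. Evaluating each term at x = 8:
  Term 0 contributes -1 + 0 · 8 = -1
  Term 1 contributes -3 + 1 · 8 = 5
  Term 2 contributes 1 + 2 · 8 = 17
  Term 3 contributes -3 + 3 · 8 = 21
  Term 4 contributes -5 + 4 · 8 = 27
p(8) = ⊕ of these = min[-1, 5, 17, 21, 27] = -1.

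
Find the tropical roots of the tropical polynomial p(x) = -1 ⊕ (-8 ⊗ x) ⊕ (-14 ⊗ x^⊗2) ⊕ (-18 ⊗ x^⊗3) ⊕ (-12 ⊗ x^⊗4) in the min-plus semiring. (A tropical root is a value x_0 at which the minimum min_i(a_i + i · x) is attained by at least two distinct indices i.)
Roots: {-6, 4, 6, 7}

Each tropical root is a break point of the lower envelope of the lines y = a_i + i · x (there are 5 lines, with slopes 0, 1, ..., 4). Only the lines that attain the minimum somewhere contribute to roots; other lines are dominated. Here the surviving (envelope) indices are i = 4, i = 3, i = 2, i = 1, i = 0.
Intersections between consecutive envelope lines give the roots: for adjacent envelope indices i < j the intersection is x = (a_i − a_j) / (j − i). Reading off the sorted break points: {-6, 4, 6, 7}.
Verification: at each break x_0, at least two indices attain the minimum of min_i(a_i + i · x_0).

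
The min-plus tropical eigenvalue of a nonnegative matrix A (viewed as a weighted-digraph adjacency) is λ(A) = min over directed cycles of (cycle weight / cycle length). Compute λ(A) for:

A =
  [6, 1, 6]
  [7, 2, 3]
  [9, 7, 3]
λ(A) = 2

Enumerate directed cycles and compute their means (weight / length). Sample:
  cycle 0 → 0: weight = 6, length = 1, mean = 6/1 ≈ 6.000
  cycle 1 → 1: weight = 2, length = 1, mean = 2/1 ≈ 2.000
  cycle 2 → 2: weight = 3, length = 1, mean = 3/1 ≈ 3.000
  cycle 0 → 1 → 0: weight = 8, length = 2, mean = 8/2 ≈ 4.000
  cycle 0 → 2 → 0: weight = 15, length = 2, mean = 15/2 ≈ 7.500
  cycle 1 → 0 → 1: weight = 8, length = 2, mean = 8/2 ≈ 4.000
Minimum mean = 2.000, attained e.g. along the cycle 1 → 1 with weight 2 and length 1. So λ(A) = 2/1 = 2.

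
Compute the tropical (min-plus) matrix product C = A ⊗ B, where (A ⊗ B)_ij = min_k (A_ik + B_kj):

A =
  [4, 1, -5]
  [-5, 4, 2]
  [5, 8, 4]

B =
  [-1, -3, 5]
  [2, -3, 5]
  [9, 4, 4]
A ⊗ B =
  [3, -2, -1]
  [-6, -8, 0]
  [4, 2, 8]

Apply the min-plus product entry-by-entry:
  C[0][0] = min over k of (A[0][0] + B[0][0] = 4 + -1 = 3, A[0][1] + B[1][0] = 1 + 2 = 3, A[0][2] + B[2][0] = -5 + 9 = 4) = 3 (attained at k = 0)
  C[0][1] = min over k of (A[0][0] + B[0][1] = 4 + -3 = 1, A[0][1] + B[1][1] = 1 + -3 = -2, A[0][2] + B[2][1] = -5 + 4 = -1) = -2 (attained at k = 1)
  C[0][2] = min over k of (A[0][0] + B[0][2] = 4 + 5 = 9, A[0][1] + B[1][2] = 1 + 5 = 6, A[0][2] + B[2][2] = -5 + 4 = -1) = -1 (attained at k = 2)
  C[1][0] = min over k of (A[1][0] + B[0][0] = -5 + -1 = -6, A[1][1] + B[1][0] = 4 + 2 = 6, A[1][2] + B[2][0] = 2 + 9 = 11) = -6 (attained at k = 0)
  C[1][1] = min over k of (A[1][0] + B[0][1] = -5 + -3 = -8, A[1][1] + B[1][1] = 4 + -3 = 1, A[1][2] + B[2][1] = 2 + 4 = 6) = -8 (attained at k = 0)
  C[1][2] = min over k of (A[1][0] + B[0][2] = -5 + 5 = 0, A[1][1] + B[1][2] = 4 + 5 = 9, A[1][2] + B[2][2] = 2 + 4 = 6) = 0 (attained at k = 0)
  C[2][0] = min over k of (A[2][0] + B[0][0] = 5 + -1 = 4, A[2][1] + B[1][0] = 8 + 2 = 10, A[2][2] + B[2][0] = 4 + 9 = 13) = 4 (attained at k = 0)
  C[2][1] = min over k of (A[2][0] + B[0][1] = 5 + -3 = 2, A[2][1] + B[1][1] = 8 + -3 = 5, A[2][2] + B[2][1] = 4 + 4 = 8) = 2 (attained at k = 0)
  C[2][2] = min over k of (A[2][0] + B[0][2] = 5 + 5 = 10, A[2][1] + B[1][2] = 8 + 5 = 13, A[2][2] + B[2][2] = 4 + 4 = 8) = 8 (attained at k = 2)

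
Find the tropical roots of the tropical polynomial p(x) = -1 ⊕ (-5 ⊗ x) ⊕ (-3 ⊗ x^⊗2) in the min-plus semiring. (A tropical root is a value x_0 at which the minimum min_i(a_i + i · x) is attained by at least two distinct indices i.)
Roots: {-2, 4}

Each tropical root is a break point of the lower envelope of the lines y = a_i + i · x (there are 3 lines, with slopes 0, 1, ..., 2). Only the lines that attain the minimum somewhere contribute to roots; other lines are dominated. Here the surviving (envelope) indices are i = 2, i = 1, i = 0.
Intersections between consecutive envelope lines give the roots: for adjacent envelope indices i < j the intersection is x = (a_i − a_j) / (j − i). Reading off the sorted break points: {-2, 4}.
Verification: at each break x_0, at least two indices attain the minimum of min_i(a_i + i · x_0).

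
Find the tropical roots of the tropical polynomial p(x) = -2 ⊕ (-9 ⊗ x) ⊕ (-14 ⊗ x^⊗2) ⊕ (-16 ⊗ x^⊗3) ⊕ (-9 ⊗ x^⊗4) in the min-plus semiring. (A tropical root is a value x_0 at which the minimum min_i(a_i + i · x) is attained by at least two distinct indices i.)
Roots: {-7, 2, 5, 7}

Each tropical root is a break point of the lower envelope of the lines y = a_i + i · x (there are 5 lines, with slopes 0, 1, ..., 4). Only the lines that attain the minimum somewhere contribute to roots; other lines are dominated. Here the surviving (envelope) indices are i = 4, i = 3, i = 2, i = 1, i = 0.
Intersections between consecutive envelope lines give the roots: for adjacent envelope indices i < j the intersection is x = (a_i − a_j) / (j − i). Reading off the sorted break points: {-7, 2, 5, 7}.
Verification: at each break x_0, at least two indices attain the minimum of min_i(a_i + i · x_0).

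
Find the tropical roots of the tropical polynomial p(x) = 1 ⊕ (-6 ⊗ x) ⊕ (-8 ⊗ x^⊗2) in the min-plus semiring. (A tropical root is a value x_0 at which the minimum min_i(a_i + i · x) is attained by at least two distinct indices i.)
Roots: {2, 7}

Each tropical root is a break point of the lower envelope of the lines y = a_i + i · x (there are 3 lines, with slopes 0, 1, ..., 2). Only the lines that attain the minimum somewhere contribute to roots; other lines are dominated. Here the surviving (envelope) indices are i = 2, i = 1, i = 0.
Intersections between consecutive envelope lines give the roots: for adjacent envelope indices i < j the intersection is x = (a_i − a_j) / (j − i). Reading off the sorted break points: {2, 7}.
Verification: at each break x_0, at least two indices attain the minimum of min_i(a_i + i · x_0).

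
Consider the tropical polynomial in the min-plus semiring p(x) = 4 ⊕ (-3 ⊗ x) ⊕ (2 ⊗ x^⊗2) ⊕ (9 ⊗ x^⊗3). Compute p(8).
p(8) = 4

A tropical monomial a ⊗ x^⊗i evaluates to a + i · x. Evaluating each term at x = 8:
  Term 0 contributes 4 + 0 · 8 = 4
  Term 1 contributes -3 + 1 · 8 = 5
  Term 2 contributes 2 + 2 · 8 = 18
  Term 3 contributes 9 + 3 · 8 = 33
p(8) = ⊕ of these = min[4, 5, 18, 33] = 4.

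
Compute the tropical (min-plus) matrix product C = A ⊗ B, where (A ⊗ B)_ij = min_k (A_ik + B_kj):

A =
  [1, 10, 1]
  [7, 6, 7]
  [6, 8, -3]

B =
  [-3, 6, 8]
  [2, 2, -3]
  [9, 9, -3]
A ⊗ B =
  [-2, 7, -2]
  [4, 8, 3]
  [3, 6, -6]

Apply the min-plus product entry-by-entry:
  C[0][0] = min over k of (A[0][0] + B[0][0] = 1 + -3 = -2, A[0][1] + B[1][0] = 10 + 2 = 12, A[0][2] + B[2][0] = 1 + 9 = 10) = -2 (attained at k = 0)
  C[0][1] = min over k of (A[0][0] + B[0][1] = 1 + 6 = 7, A[0][1] + B[1][1] = 10 + 2 = 12, A[0][2] + B[2][1] = 1 + 9 = 10) = 7 (attained at k = 0)
  C[0][2] = min over k of (A[0][0] + B[0][2] = 1 + 8 = 9, A[0][1] + B[1][2] = 10 + -3 = 7, A[0][2] + B[2][2] = 1 + -3 = -2) = -2 (attained at k = 2)
  C[1][0] = min over k of (A[1][0] + B[0][0] = 7 + -3 = 4, A[1][1] + B[1][0] = 6 + 2 = 8, A[1][2] + B[2][0] = 7 + 9 = 16) = 4 (attained at k = 0)
  C[1][1] = min over k of (A[1][0] + B[0][1] = 7 + 6 = 13, A[1][1] + B[1][1] = 6 + 2 = 8, A[1][2] + B[2][1] = 7 + 9 = 16) = 8 (attained at k = 1)
  C[1][2] = min over k of (A[1][0] + B[0][2] = 7 + 8 = 15, A[1][1] + B[1][2] = 6 + -3 = 3, A[1][2] + B[2][2] = 7 + -3 = 4) = 3 (attained at k = 1)
  C[2][0] = min over k of (A[2][0] + B[0][0] = 6 + -3 = 3, A[2][1] + B[1][0] = 8 + 2 = 10, A[2][2] + B[2][0] = -3 + 9 = 6) = 3 (attained at k = 0)
  C[2][1] = min over k of (A[2][0] + B[0][1] = 6 + 6 = 12, A[2][1] + B[1][1] = 8 + 2 = 10, A[2][2] + B[2][1] = -3 + 9 = 6) = 6 (attained at k = 2)
  C[2][2] = min over k of (A[2][0] + B[0][2] = 6 + 8 = 14, A[2][1] + B[1][2] = 8 + -3 = 5, A[2][2] + B[2][2] = -3 + -3 = -6) = -6 (attained at k = 2)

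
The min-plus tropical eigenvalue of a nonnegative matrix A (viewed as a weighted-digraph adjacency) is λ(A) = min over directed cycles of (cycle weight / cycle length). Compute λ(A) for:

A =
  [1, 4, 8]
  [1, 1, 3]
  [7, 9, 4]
λ(A) = 1

Enumerate directed cycles and compute their means (weight / length). Sample:
  cycle 0 → 0: weight = 1, length = 1, mean = 1/1 ≈ 1.000
  cycle 1 → 1: weight = 1, length = 1, mean = 1/1 ≈ 1.000
  cycle 2 → 2: weight = 4, length = 1, mean = 4/1 ≈ 4.000
  cycle 0 → 1 → 0: weight = 5, length = 2, mean = 5/2 ≈ 2.500
  cycle 0 → 2 → 0: weight = 15, length = 2, mean = 15/2 ≈ 7.500
  cycle 1 → 0 → 1: weight = 5, length = 2, mean = 5/2 ≈ 2.500
Minimum mean = 1.000, attained e.g. along the cycle 0 → 0 with weight 1 and length 1. So λ(A) = 1/1 = 1.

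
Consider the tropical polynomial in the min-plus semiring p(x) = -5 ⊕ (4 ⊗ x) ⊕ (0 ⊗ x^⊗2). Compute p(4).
p(4) = -5

A tropical monomial a ⊗ x^⊗i evaluates to a + i · x. Evaluating each term at x = 4:
  Term 0 contributes -5 + 0 · 4 = -5
  Term 1 contributes 4 + 1 · 4 = 8
  Term 2 contributes 0 + 2 · 4 = 8
p(4) = ⊕ of these = min[-5, 8, 8] = -5.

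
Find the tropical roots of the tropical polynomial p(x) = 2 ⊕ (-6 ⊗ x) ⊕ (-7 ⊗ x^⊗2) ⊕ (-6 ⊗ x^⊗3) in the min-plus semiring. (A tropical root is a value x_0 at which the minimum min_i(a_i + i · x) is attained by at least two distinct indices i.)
Roots: {-1, 1, 8}

Each tropical root is a break point of the lower envelope of the lines y = a_i + i · x (there are 4 lines, with slopes 0, 1, ..., 3). Only the lines that attain the minimum somewhere contribute to roots; other lines are dominated. Here the surviving (envelope) indices are i = 3, i = 2, i = 1, i = 0.
Intersections between consecutive envelope lines give the roots: for adjacent envelope indices i < j the intersection is x = (a_i − a_j) / (j − i). Reading off the sorted break points: {-1, 1, 8}.
Verification: at each break x_0, at least two indices attain the minimum of min_i(a_i + i · x_0).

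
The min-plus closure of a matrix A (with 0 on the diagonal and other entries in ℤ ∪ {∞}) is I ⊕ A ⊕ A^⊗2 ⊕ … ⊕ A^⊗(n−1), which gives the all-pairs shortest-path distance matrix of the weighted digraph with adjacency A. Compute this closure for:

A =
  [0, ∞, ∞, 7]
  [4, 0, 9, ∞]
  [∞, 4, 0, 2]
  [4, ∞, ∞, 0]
Closure =
  [0, ∞, ∞, 7]
  [4, 0, 9, 11]
  [6, 4, 0, 2]
  [4, ∞, ∞, 0]

This is the Floyd-Warshall all-pairs shortest-path computation. For each intermediate vertex k = 0, 1, …, 3, update dist[i][j] ← min(dist[i][j], dist[i][k] + dist[k][j]). The final matrix gives, for each (i, j), the minimum total weight of any directed path from i to j (possibly empty when i = j).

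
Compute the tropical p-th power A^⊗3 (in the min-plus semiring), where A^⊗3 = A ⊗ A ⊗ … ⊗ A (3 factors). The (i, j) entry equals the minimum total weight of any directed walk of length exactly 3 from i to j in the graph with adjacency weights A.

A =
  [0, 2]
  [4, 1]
A^⊗3 =
  [0, 2]
  [4, 3]

Each entry (A^⊗3)_ij equals the minimum over all length-3 walks i = v_0 → v_1 → … → v_3 = j of Σ_t A[v_t][v_{t+1}]. For example, for (i, j) = (0, 1) we minimise over 4 possible intermediate vertex sequences; the minimum is 2, attained along the walk 0 → 0 → 0 → 1.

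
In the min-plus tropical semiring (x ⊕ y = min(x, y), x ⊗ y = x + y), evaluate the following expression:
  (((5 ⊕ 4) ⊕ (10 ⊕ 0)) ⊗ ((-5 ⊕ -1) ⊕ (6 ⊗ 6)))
(((5 ⊕ 4) ⊕ (10 ⊕ 0)) ⊗ ((-5 ⊕ -1) ⊕ (6 ⊗ 6))) = -5

Expand innermost to outermost. Recall ⊕ takes the minimum of its arguments and ⊗ takes their sum. Working out the expression (((5 ⊕ 4) ⊕ (10 ⊕ 0)) ⊗ ((-5 ⊕ -1) ⊕ (6 ⊗ 6))) gives -5.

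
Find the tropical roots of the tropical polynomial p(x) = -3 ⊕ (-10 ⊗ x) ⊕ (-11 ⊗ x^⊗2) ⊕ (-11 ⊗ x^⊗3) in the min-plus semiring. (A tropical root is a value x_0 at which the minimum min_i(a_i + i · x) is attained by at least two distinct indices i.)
Roots: {0, 1, 7}

Each tropical root is a break point of the lower envelope of the lines y = a_i + i · x (there are 4 lines, with slopes 0, 1, ..., 3). Only the lines that attain the minimum somewhere contribute to roots; other lines are dominated. Here the surviving (envelope) indices are i = 3, i = 2, i = 1, i = 0.
Intersections between consecutive envelope lines give the roots: for adjacent envelope indices i < j the intersection is x = (a_i − a_j) / (j − i). Reading off the sorted break points: {0, 1, 7}.
Verification: at each break x_0, at least two indices attain the minimum of min_i(a_i + i · x_0).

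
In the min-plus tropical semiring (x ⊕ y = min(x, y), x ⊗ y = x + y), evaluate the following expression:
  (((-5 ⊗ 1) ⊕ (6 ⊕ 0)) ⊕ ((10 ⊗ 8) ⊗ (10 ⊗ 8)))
(((-5 ⊗ 1) ⊕ (6 ⊕ 0)) ⊕ ((10 ⊗ 8) ⊗ (10 ⊗ 8))) = -4

Expand innermost to outermost. Recall ⊕ takes the minimum of its arguments and ⊗ takes their sum. Working out the expression (((-5 ⊗ 1) ⊕ (6 ⊕ 0)) ⊕ ((10 ⊗ 8) ⊗ (10 ⊗ 8))) gives -4.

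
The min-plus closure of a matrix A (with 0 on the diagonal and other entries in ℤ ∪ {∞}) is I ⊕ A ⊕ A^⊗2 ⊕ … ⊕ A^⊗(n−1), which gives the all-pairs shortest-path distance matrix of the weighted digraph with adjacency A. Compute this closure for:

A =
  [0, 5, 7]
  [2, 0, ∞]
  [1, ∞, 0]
Closure =
  [0, 5, 7]
  [2, 0, 9]
  [1, 6, 0]

This is the Floyd-Warshall all-pairs shortest-path computation. For each intermediate vertex k = 0, 1, …, 2, update dist[i][j] ← min(dist[i][j], dist[i][k] + dist[k][j]). The final matrix gives, for each (i, j), the minimum total weight of any directed path from i to j (possibly empty when i = j).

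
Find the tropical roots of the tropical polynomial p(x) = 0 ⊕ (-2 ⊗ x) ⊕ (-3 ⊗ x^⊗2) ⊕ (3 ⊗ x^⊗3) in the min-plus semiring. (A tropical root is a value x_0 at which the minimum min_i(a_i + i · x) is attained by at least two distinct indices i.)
Roots: {-6, 1, 2}

Each tropical root is a break point of the lower envelope of the lines y = a_i + i · x (there are 4 lines, with slopes 0, 1, ..., 3). Only the lines that attain the minimum somewhere contribute to roots; other lines are dominated. Here the surviving (envelope) indices are i = 3, i = 2, i = 1, i = 0.
Intersections between consecutive envelope lines give the roots: for adjacent envelope indices i < j the intersection is x = (a_i − a_j) / (j − i). Reading off the sorted break points: {-6, 1, 2}.
Verification: at each break x_0, at least two indices attain the minimum of min_i(a_i + i · x_0).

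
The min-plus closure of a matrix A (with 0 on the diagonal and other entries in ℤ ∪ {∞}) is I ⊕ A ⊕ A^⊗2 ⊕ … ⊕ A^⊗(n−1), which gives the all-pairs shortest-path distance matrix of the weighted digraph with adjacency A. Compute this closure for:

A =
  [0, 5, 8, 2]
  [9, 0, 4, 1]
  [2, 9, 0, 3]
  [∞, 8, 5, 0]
Closure =
  [0, 5, 7, 2]
  [6, 0, 4, 1]
  [2, 7, 0, 3]
  [7, 8, 5, 0]

This is the Floyd-Warshall all-pairs shortest-path computation. For each intermediate vertex k = 0, 1, …, 3, update dist[i][j] ← min(dist[i][j], dist[i][k] + dist[k][j]). The final matrix gives, for each (i, j), the minimum total weight of any directed path from i to j (possibly empty when i = j).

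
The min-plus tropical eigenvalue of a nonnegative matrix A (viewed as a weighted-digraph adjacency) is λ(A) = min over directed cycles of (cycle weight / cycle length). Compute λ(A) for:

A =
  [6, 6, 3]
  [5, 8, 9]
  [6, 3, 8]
λ(A) = 11/3

Enumerate directed cycles and compute their means (weight / length). Sample:
  cycle 0 → 0: weight = 6, length = 1, mean = 6/1 ≈ 6.000
  cycle 1 → 1: weight = 8, length = 1, mean = 8/1 ≈ 8.000
  cycle 2 → 2: weight = 8, length = 1, mean = 8/1 ≈ 8.000
  cycle 0 → 1 → 0: weight = 11, length = 2, mean = 11/2 ≈ 5.500
  cycle 0 → 2 → 0: weight = 9, length = 2, mean = 9/2 ≈ 4.500
  cycle 1 → 0 → 1: weight = 11, length = 2, mean = 11/2 ≈ 5.500
Minimum mean = 3.667, attained e.g. along the cycle 0 → 2 → 1 → 0 with weight 11 and length 3. So λ(A) = 11/3 = 11/3.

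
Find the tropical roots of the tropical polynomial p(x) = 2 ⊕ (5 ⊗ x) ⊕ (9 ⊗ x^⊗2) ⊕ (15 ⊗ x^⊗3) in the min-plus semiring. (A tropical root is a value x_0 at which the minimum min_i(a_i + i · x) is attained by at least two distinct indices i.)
Roots: {-6, -4, -3}

Each tropical root is a break point of the lower envelope of the lines y = a_i + i · x (there are 4 lines, with slopes 0, 1, ..., 3). Only the lines that attain the minimum somewhere contribute to roots; other lines are dominated. Here the surviving (envelope) indices are i = 3, i = 2, i = 1, i = 0.
Intersections between consecutive envelope lines give the roots: for adjacent envelope indices i < j the intersection is x = (a_i − a_j) / (j − i). Reading off the sorted break points: {-6, -4, -3}.
Verification: at each break x_0, at least two indices attain the minimum of min_i(a_i + i · x_0).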